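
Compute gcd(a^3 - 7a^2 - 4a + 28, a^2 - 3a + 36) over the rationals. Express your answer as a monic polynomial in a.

Euclidean algorithm in ℚ[a]:
  a^3 - 7a^2 - 4a + 28 = (a - 4)(a^2 - 3a + 36) + (-52a + 172)
  a^2 - 3a + 36 = (-(1/52)a - 1/169)(-52a + 172) + (6256/169)
  -52a + 172 = (-(2197/1564)a + 7267/1564)(6256/169) + (0)
The last nonzero remainder is the constant 6256/169, so the polynomials are coprime and gcd = 1.

1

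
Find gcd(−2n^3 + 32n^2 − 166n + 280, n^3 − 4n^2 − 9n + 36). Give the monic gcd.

By polynomial division,
  −2n^3 + 32n^2 − 166n + 280 = (−2)(n^3 − 4n^2 − 9n + 36) + (24n^2 − 184n + 352)
  n^3 − 4n^2 − 9n + 36 = ((1/24)n + 11/72)(24n^2 − 184n + 352) + ((40/9)n − 160/9)
  24n^2 − 184n + 352 = ((27/5)n − 99/5)((40/9)n − 160/9) + (0)
Last nonzero remainder: (40/9)n − 160/9. Dividing through by 40/9 gives the monic gcd n − 4.

n − 4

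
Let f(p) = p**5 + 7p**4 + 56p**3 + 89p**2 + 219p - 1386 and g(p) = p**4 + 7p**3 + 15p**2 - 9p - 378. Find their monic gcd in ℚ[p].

By polynomial division,
  p**5 + 7p**4 + 56p**3 + 89p**2 + 219p - 1386 = (p)(p**4 + 7p**3 + 15p**2 - 9p - 378) + (41p**3 + 98p**2 + 597p - 1386)
  p**4 + 7p**3 + 15p**2 - 9p - 378 = ((1/41)p + 189/1681)(41p**3 + 98p**2 + 597p - 1386) + (-(17784/1681)p**2 - (71136/1681)p - 373464/1681)
  41p**3 + 98p**2 + 597p - 1386 = (-(68921/17784)p + 18491/2964)(-(17784/1681)p**2 - (71136/1681)p - 373464/1681) + (0)
Last nonzero remainder: -(17784/1681)p**2 - (71136/1681)p - 373464/1681. Dividing through by -17784/1681 gives the monic gcd p**2 + 4p + 21.

p**2 + 4p + 21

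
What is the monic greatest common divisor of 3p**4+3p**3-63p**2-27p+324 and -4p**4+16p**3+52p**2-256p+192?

p**2+p-12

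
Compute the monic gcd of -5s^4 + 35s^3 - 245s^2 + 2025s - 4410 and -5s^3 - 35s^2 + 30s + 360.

s - 3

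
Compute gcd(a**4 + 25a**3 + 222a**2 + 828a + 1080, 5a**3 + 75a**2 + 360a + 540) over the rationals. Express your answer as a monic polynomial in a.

By polynomial division,
  a**4 + 25a**3 + 222a**2 + 828a + 1080 = ((1/5)a + 2)(5a**3 + 75a**2 + 360a + 540) + (0)
Last nonzero remainder: 5a**3 + 75a**2 + 360a + 540. Dividing through by 5 gives the monic gcd a**3 + 15a**2 + 72a + 108.

a**3 + 15a**2 + 72a + 108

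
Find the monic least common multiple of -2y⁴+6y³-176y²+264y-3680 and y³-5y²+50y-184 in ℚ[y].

Apply the Euclidean algorithm:
  -2y⁴+6y³-176y²+264y-3680 = (-2y-4)(y³-5y²+50y-184) + (-96y²+96y-4416)
  y³-5y²+50y-184 = (-(1/96)y+1/24)(-96y²+96y-4416) + (0)
Last nonzero remainder: -96y²+96y-4416. Dividing through by -96 gives the monic gcd y²-y+46.
Then lcm(f, g) = f·g / gcd(f, g); expanding and making the result monic gives the answer.

y⁵-7y⁴+100y³-484y²+2368y-7360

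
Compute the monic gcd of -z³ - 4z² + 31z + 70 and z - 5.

z - 5

Apply the Euclidean algorithm:
  -z³ - 4z² + 31z + 70 = (-z² - 9z - 14)(z - 5) + (0)
The last nonzero remainder z - 5 is already monic.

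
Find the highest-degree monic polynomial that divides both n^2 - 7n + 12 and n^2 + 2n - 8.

Repeated division with remainder:
  n^2 - 7n + 12 = (n^2 + 2n - 8) + (-9n + 20)
  n^2 + 2n - 8 = (-(1/9)n - 38/81)(-9n + 20) + (112/81)
  -9n + 20 = (-(729/112)n + 405/28)(112/81) + (0)
The last nonzero remainder is the constant 112/81, so the polynomials are coprime and gcd = 1.

1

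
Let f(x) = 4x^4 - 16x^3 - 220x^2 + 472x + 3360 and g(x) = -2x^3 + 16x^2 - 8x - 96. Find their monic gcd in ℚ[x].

By polynomial division,
  4x^4 - 16x^3 - 220x^2 + 472x + 3360 = (-2x - 8)(-2x^3 + 16x^2 - 8x - 96) + (-108x^2 + 216x + 2592)
  -2x^3 + 16x^2 - 8x - 96 = ((1/54)x - 1/9)(-108x^2 + 216x + 2592) + (-32x + 192)
  -108x^2 + 216x + 2592 = ((27/8)x + 27/2)(-32x + 192) + (0)
Last nonzero remainder: -32x + 192. Dividing through by -32 gives the monic gcd x - 6.

x - 6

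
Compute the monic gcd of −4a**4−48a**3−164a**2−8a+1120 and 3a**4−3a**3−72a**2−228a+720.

Euclidean algorithm in ℚ[a]:
  −4a**4−48a**3−164a**2−8a+1120 = (−4/3)(3a**4−3a**3−72a**2−228a+720) + (−52a**3−260a**2−312a+2080)
  3a**4−3a**3−72a**2−228a+720 = (−(3/52)a+9/26)(−52a**3−260a**2−312a+2080) + (0)
Last nonzero remainder: −52a**3−260a**2−312a+2080. Dividing through by −52 gives the monic gcd a**3+5a**2+6a−40.

a**3+5a**2+6a−40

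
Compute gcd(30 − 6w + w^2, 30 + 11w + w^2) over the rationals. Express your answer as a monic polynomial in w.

1

Repeated division with remainder:
  w^2 − 6w + 30 = (w^2 + 11w + 30) + (−17w)
  w^2 + 11w + 30 = (−(1/17)w − 11/17)(−17w) + (30)
  −17w = (−(17/30)w)(30) + (0)
The last nonzero remainder is the constant 30, so the polynomials are coprime and gcd = 1.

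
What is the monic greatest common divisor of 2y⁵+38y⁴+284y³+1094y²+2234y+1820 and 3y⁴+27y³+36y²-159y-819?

y³+12y²+48y+91

Repeated division with remainder:
  2y⁵+38y⁴+284y³+1094y²+2234y+1820 = ((2/3)y+20/3)(3y⁴+27y³+36y²-159y-819) + (80y³+960y²+3840y+7280)
  3y⁴+27y³+36y²-159y-819 = ((3/80)y-9/80)(80y³+960y²+3840y+7280) + (0)
Last nonzero remainder: 80y³+960y²+3840y+7280. Dividing through by 80 gives the monic gcd y³+12y²+48y+91.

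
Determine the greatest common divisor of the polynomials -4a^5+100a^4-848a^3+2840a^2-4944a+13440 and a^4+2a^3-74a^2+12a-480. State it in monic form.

a^3-8a^2+6a-48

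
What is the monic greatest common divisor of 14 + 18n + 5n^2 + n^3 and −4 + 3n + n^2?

Repeated division with remainder:
  n^3 + 5n^2 + 18n + 14 = (n + 2)(n^2 + 3n − 4) + (16n + 22)
  n^2 + 3n − 4 = ((1/16)n + 13/128)(16n + 22) + (−399/64)
  16n + 22 = (−(1024/399)n − 1408/399)(−399/64) + (0)
The last nonzero remainder is the constant −399/64, so the polynomials are coprime and gcd = 1.

1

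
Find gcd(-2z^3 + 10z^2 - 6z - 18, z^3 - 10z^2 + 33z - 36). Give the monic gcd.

z^2 - 6z + 9

Repeated division with remainder:
  -2z^3 + 10z^2 - 6z - 18 = (-2)(z^3 - 10z^2 + 33z - 36) + (-10z^2 + 60z - 90)
  z^3 - 10z^2 + 33z - 36 = (-(1/10)z + 2/5)(-10z^2 + 60z - 90) + (0)
Last nonzero remainder: -10z^2 + 60z - 90. Dividing through by -10 gives the monic gcd z^2 - 6z + 9.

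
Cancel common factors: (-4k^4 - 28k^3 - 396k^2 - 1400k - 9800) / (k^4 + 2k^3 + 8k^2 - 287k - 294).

(-4k^2 - 200)/(k^2 - 5k - 6)

Euclidean algorithm in ℚ[k]:
  -4k^4 - 28k^3 - 396k^2 - 1400k - 9800 = (-4)(k^4 + 2k^3 + 8k^2 - 287k - 294) + (-20k^3 - 364k^2 - 2548k - 10976)
  k^4 + 2k^3 + 8k^2 - 287k - 294 = (-(1/20)k + 81/100)(-20k^3 - 364k^2 - 2548k - 10976) + ((4386/25)k^2 + (30702/25)k + 214914/25)
  -20k^3 - 364k^2 - 2548k - 10976 = (-(250/2193)k - 2800/2193)((4386/25)k^2 + (30702/25)k + 214914/25) + (0)
Last nonzero remainder: (4386/25)k^2 + (30702/25)k + 214914/25. Dividing through by 4386/25 gives the monic gcd k^2 + 7k + 49.
Cancel k^2 + 7k + 49 from numerator and denominator to get the reduced form.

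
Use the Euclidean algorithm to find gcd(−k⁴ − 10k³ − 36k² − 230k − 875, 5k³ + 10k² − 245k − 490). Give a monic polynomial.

Repeated division with remainder:
  −k⁴ − 10k³ − 36k² − 230k − 875 = (−(1/5)k − 8/5)(5k³ + 10k² − 245k − 490) + (−69k² − 720k − 1659)
  5k³ + 10k² − 245k − 490 = (−(5/69)k + 970/1587)(−69k² − 720k − 1659) + ((39600/529)k + 277200/529)
  −69k² − 720k − 1659 = (−(12167/13200)k − 41791/13200)((39600/529)k + 277200/529) + (0)
Last nonzero remainder: (39600/529)k + 277200/529. Dividing through by 39600/529 gives the monic gcd k + 7.

k + 7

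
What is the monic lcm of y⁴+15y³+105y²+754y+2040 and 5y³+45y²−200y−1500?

y⁶+14y⁵+60y⁴+199y³−1864y²−24660y−61200

Repeated division with remainder:
  y⁴+15y³+105y²+754y+2040 = ((1/5)y+6/5)(5y³+45y²−200y−1500) + (91y²+1294y+3840)
  5y³+45y²−200y−1500 = ((5/91)y−2375/8281)(91y²+1294y+3840) + (−(330150/8281)y−3301500/8281)
  91y²+1294y+3840 = (−(753571/330150)y−529984/55025)(−(330150/8281)y−3301500/8281) + (0)
Last nonzero remainder: −(330150/8281)y−3301500/8281. Dividing through by −330150/8281 gives the monic gcd y+10.
Then lcm(f, g) = f·g / gcd(f, g); expanding and making the result monic gives the answer.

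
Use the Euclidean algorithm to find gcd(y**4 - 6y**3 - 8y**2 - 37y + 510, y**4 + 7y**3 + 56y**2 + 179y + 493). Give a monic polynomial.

Apply the Euclidean algorithm:
  y**4 - 6y**3 - 8y**2 - 37y + 510 = (y**4 + 7y**3 + 56y**2 + 179y + 493) + (-13y**3 - 64y**2 - 216y + 17)
  y**4 + 7y**3 + 56y**2 + 179y + 493 = (-(1/13)y - 27/169)(-13y**3 - 64y**2 - 216y + 17) + ((4928/169)y**2 + (24640/169)y + 83776/169)
  -13y**3 - 64y**2 - 216y + 17 = (-(2197/4928)y + 169/4928)((4928/169)y**2 + (24640/169)y + 83776/169) + (0)
Last nonzero remainder: (4928/169)y**2 + (24640/169)y + 83776/169. Dividing through by 4928/169 gives the monic gcd y**2 + 5y + 17.

y**2 + 5y + 17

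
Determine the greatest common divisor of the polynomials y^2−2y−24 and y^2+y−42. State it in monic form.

Apply the Euclidean algorithm:
  y^2−2y−24 = (y^2+y−42) + (−3y+18)
  y^2+y−42 = (−(1/3)y−7/3)(−3y+18) + (0)
Last nonzero remainder: −3y+18. Dividing through by −3 gives the monic gcd y−6.

y−6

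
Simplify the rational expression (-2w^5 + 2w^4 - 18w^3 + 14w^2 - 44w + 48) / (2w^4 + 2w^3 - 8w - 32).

By polynomial division,
  -2w^5 + 2w^4 - 18w^3 + 14w^2 - 44w + 48 = (-w + 2)(2w^4 + 2w^3 - 8w - 32) + (-22w^3 + 6w^2 - 60w + 112)
  2w^4 + 2w^3 - 8w - 32 = (-(1/11)w - 14/121)(-22w^3 + 6w^2 - 60w + 112) + (-(576/121)w^2 - (576/121)w - 2304/121)
  -22w^3 + 6w^2 - 60w + 112 = ((1331/288)w - 847/144)(-(576/121)w^2 - (576/121)w - 2304/121) + (0)
Last nonzero remainder: -(576/121)w^2 - (576/121)w - 2304/121. Dividing through by -576/121 gives the monic gcd w^2 + w + 4.
Cancel w^2 + w + 4 from numerator and denominator to get the reduced form.

(-w^3 + 2w^2 - 7w + 6)/(w^2 - 4)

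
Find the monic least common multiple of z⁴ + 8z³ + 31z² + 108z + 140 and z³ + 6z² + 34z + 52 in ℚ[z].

Repeated division with remainder:
  z⁴ + 8z³ + 31z² + 108z + 140 = (z + 2)(z³ + 6z² + 34z + 52) + (-15z² - 12z + 36)
  z³ + 6z² + 34z + 52 = (-(1/15)z - 26/75)(-15z² - 12z + 36) + ((806/25)z + 1612/25)
  -15z² - 12z + 36 = (-(375/806)z + 225/403)((806/25)z + 1612/25) + (0)
Last nonzero remainder: (806/25)z + 1612/25. Dividing through by 806/25 gives the monic gcd z + 2.
Then lcm(f, g) = f·g / gcd(f, g); expanding and making the result monic gives the answer.

z⁶ + 12z⁵ + 89z⁴ + 440z³ + 1378z² + 3368z + 3640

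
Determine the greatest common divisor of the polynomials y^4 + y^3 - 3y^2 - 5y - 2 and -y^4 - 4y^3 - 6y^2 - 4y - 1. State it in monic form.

Apply the Euclidean algorithm:
  y^4 + y^3 - 3y^2 - 5y - 2 = (-1)(-y^4 - 4y^3 - 6y^2 - 4y - 1) + (-3y^3 - 9y^2 - 9y - 3)
  -y^4 - 4y^3 - 6y^2 - 4y - 1 = ((1/3)y + 1/3)(-3y^3 - 9y^2 - 9y - 3) + (0)
Last nonzero remainder: -3y^3 - 9y^2 - 9y - 3. Dividing through by -3 gives the monic gcd y^3 + 3y^2 + 3y + 1.

y^3 + 3y^2 + 3y + 1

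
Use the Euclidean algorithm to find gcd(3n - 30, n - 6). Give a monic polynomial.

1

Repeated division with remainder:
  3n - 30 = (3)(n - 6) + (-12)
  n - 6 = (-(1/12)n + 1/2)(-12) + (0)
The last nonzero remainder is the constant -12, so the polynomials are coprime and gcd = 1.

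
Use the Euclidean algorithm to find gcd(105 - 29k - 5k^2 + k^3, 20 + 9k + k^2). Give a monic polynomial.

5 + k

Euclidean algorithm in ℚ[k]:
  k^3 - 5k^2 - 29k + 105 = (k - 14)(k^2 + 9k + 20) + (77k + 385)
  k^2 + 9k + 20 = ((1/77)k + 4/77)(77k + 385) + (0)
Last nonzero remainder: 77k + 385. Dividing through by 77 gives the monic gcd k + 5.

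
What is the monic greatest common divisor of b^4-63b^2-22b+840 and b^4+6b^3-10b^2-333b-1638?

b^2-b-42

By polynomial division,
  b^4-63b^2-22b+840 = (b^4+6b^3-10b^2-333b-1638) + (-6b^3-53b^2+311b+2478)
  b^4+6b^3-10b^2-333b-1638 = (-(1/6)b+17/36)(-6b^3-53b^2+311b+2478) + ((2407/36)b^2-(2407/36)b-16849/6)
  -6b^3-53b^2+311b+2478 = (-(216/2407)b-2124/2407)((2407/36)b^2-(2407/36)b-16849/6) + (0)
Last nonzero remainder: (2407/36)b^2-(2407/36)b-16849/6. Dividing through by 2407/36 gives the monic gcd b^2-b-42.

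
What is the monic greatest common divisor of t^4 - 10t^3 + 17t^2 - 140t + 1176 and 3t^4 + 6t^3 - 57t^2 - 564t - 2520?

t^3 - 3t^2 - 4t - 168

Apply the Euclidean algorithm:
  t^4 - 10t^3 + 17t^2 - 140t + 1176 = (1/3)(3t^4 + 6t^3 - 57t^2 - 564t - 2520) + (-12t^3 + 36t^2 + 48t + 2016)
  3t^4 + 6t^3 - 57t^2 - 564t - 2520 = (-(1/4)t - 5/4)(-12t^3 + 36t^2 + 48t + 2016) + (0)
Last nonzero remainder: -12t^3 + 36t^2 + 48t + 2016. Dividing through by -12 gives the monic gcd t^3 - 3t^2 - 4t - 168.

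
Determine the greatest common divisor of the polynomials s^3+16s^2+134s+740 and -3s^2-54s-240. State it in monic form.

Apply the Euclidean algorithm:
  s^3+16s^2+134s+740 = (-(1/3)s+2/3)(-3s^2-54s-240) + (90s+900)
  -3s^2-54s-240 = (-(1/30)s-4/15)(90s+900) + (0)
Last nonzero remainder: 90s+900. Dividing through by 90 gives the monic gcd s+10.

s+10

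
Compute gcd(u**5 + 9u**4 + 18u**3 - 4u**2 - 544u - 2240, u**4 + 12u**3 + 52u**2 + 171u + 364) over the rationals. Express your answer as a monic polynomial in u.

Apply the Euclidean algorithm:
  u**5 + 9u**4 + 18u**3 - 4u**2 - 544u - 2240 = (u - 3)(u**4 + 12u**3 + 52u**2 + 171u + 364) + (2u**3 - 19u**2 - 395u - 1148)
  u**4 + 12u**3 + 52u**2 + 171u + 364 = ((1/2)u + 43/4)(2u**3 - 19u**2 - 395u - 1148) + ((1815/4)u**2 + (19965/4)u + 12705)
  2u**3 - 19u**2 - 395u - 1148 = ((8/1815)u - 164/1815)((1815/4)u**2 + (19965/4)u + 12705) + (0)
Last nonzero remainder: (1815/4)u**2 + (19965/4)u + 12705. Dividing through by 1815/4 gives the monic gcd u**2 + 11u + 28.

u**2 + 11u + 28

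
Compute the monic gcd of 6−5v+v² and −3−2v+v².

By polynomial division,
  v²−5v+6 = (v²−2v−3) + (−3v+9)
  v²−2v−3 = (−(1/3)v−1/3)(−3v+9) + (0)
Last nonzero remainder: −3v+9. Dividing through by −3 gives the monic gcd v−3.

−3+v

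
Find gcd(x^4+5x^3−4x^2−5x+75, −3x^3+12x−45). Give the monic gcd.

x^3−4x+15

Repeated division with remainder:
  x^4+5x^3−4x^2−5x+75 = (−(1/3)x−5/3)(−3x^3+12x−45) + (0)
Last nonzero remainder: −3x^3+12x−45. Dividing through by −3 gives the monic gcd x^3−4x+15.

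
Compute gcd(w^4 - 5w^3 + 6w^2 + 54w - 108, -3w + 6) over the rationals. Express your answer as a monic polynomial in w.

Repeated division with remainder:
  w^4 - 5w^3 + 6w^2 + 54w - 108 = (-(1/3)w^3 + w^2 - 18)(-3w + 6) + (0)
Last nonzero remainder: -3w + 6. Dividing through by -3 gives the monic gcd w - 2.

w - 2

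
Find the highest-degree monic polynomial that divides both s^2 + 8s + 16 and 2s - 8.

1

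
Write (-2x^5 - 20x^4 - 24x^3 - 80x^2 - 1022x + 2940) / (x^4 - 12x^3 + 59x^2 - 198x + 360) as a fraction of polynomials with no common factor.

Apply the Euclidean algorithm:
  -2x^5 - 20x^4 - 24x^3 - 80x^2 - 1022x + 2940 = (-2x - 44)(x^4 - 12x^3 + 59x^2 - 198x + 360) + (-434x^3 + 2120x^2 - 9014x + 18780)
  x^4 - 12x^3 + 59x^2 - 198x + 360 = (-(1/434)x + 772/47089)(-434x^3 + 2120x^2 - 9014x + 18780) + ((163592/47089)x^2 - (327184/47089)x + 2453880/47089)
  -434x^3 + 2120x^2 - 9014x + 18780 = (-(10218313/81796)x + 14738857/40898)((163592/47089)x^2 - (327184/47089)x + 2453880/47089) + (0)
Last nonzero remainder: (163592/47089)x^2 - (327184/47089)x + 2453880/47089. Dividing through by 163592/47089 gives the monic gcd x^2 - 2x + 15.
Cancel x^2 - 2x + 15 from numerator and denominator to get the reduced form.

(-2x^3 - 24x^2 - 42x + 196)/(x^2 - 10x + 24)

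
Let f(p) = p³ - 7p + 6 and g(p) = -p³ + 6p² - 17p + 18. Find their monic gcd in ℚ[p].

p - 2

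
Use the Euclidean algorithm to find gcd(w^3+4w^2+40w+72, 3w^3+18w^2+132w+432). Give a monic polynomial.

By polynomial division,
  w^3+4w^2+40w+72 = (1/3)(3w^3+18w^2+132w+432) + (−2w^2−4w−72)
  3w^3+18w^2+132w+432 = (−(3/2)w−6)(−2w^2−4w−72) + (0)
Last nonzero remainder: −2w^2−4w−72. Dividing through by −2 gives the monic gcd w^2+2w+36.

w^2+2w+36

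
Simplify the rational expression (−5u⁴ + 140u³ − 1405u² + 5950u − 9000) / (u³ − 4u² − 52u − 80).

(−5u³ + 90u² − 505u + 900)/(u² + 6u + 8)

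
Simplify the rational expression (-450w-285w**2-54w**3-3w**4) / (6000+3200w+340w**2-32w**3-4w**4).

(3w)/(-40+4w)

Apply the Euclidean algorithm:
  -3w**4-54w**3-285w**2-450w = (3/4)(-4w**4-32w**3+340w**2+3200w+6000) + (-30w**3-540w**2-2850w-4500)
  -4w**4-32w**3+340w**2+3200w+6000 = ((2/15)w-4/3)(-30w**3-540w**2-2850w-4500) + (0)
Last nonzero remainder: -30w**3-540w**2-2850w-4500. Dividing through by -30 gives the monic gcd w**3+18w**2+95w+150.
Cancel w**3+18w**2+95w+150 from numerator and denominator to get the reduced form.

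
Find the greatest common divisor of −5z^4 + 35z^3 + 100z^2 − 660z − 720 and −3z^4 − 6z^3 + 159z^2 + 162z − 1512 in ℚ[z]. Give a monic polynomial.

By polynomial division,
  −5z^4 + 35z^3 + 100z^2 − 660z − 720 = (5/3)(−3z^4 − 6z^3 + 159z^2 + 162z − 1512) + (45z^3 − 165z^2 − 930z + 1800)
  −3z^4 − 6z^3 + 159z^2 + 162z − 1512 = (−(1/15)z − 17/45)(45z^3 − 165z^2 − 930z + 1800) + ((104/3)z^2 − (208/3)z − 832)
  45z^3 − 165z^2 − 930z + 1800 = ((135/104)z − 225/104)((104/3)z^2 − (208/3)z − 832) + (0)
Last nonzero remainder: (104/3)z^2 − (208/3)z − 832. Dividing through by 104/3 gives the monic gcd z^2 − 2z − 24.

z^2 − 2z − 24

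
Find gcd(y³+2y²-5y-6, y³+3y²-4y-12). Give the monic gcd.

y²+y-6

Apply the Euclidean algorithm:
  y³+2y²-5y-6 = (y³+3y²-4y-12) + (-y²-y+6)
  y³+3y²-4y-12 = (-y-2)(-y²-y+6) + (0)
Last nonzero remainder: -y²-y+6. Dividing through by -1 gives the monic gcd y²+y-6.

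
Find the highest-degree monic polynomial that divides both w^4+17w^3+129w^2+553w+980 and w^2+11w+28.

Repeated division with remainder:
  w^4+17w^3+129w^2+553w+980 = (w^2+6w+35)(w^2+11w+28) + (0)
The last nonzero remainder w^2+11w+28 is already monic.

w^2+11w+28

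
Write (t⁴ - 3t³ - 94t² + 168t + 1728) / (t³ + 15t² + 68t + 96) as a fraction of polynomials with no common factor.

Repeated division with remainder:
  t⁴ - 3t³ - 94t² + 168t + 1728 = (t - 18)(t³ + 15t² + 68t + 96) + (108t² + 1296t + 3456)
  t³ + 15t² + 68t + 96 = ((1/108)t + 1/36)(108t² + 1296t + 3456) + (0)
Last nonzero remainder: 108t² + 1296t + 3456. Dividing through by 108 gives the monic gcd t² + 12t + 32.
Cancel t² + 12t + 32 from numerator and denominator to get the reduced form.

(t² - 15t + 54)/(t + 3)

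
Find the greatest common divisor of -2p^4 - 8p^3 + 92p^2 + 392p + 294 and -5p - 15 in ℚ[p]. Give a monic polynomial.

Apply the Euclidean algorithm:
  -2p^4 - 8p^3 + 92p^2 + 392p + 294 = ((2/5)p^3 + (2/5)p^2 - (98/5)p - 98/5)(-5p - 15) + (0)
Last nonzero remainder: -5p - 15. Dividing through by -5 gives the monic gcd p + 3.

p + 3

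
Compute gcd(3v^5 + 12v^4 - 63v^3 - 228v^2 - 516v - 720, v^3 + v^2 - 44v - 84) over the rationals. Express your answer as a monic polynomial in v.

By polynomial division,
  3v^5 + 12v^4 - 63v^3 - 228v^2 - 516v - 720 = (3v^2 + 9v + 60)(v^3 + v^2 - 44v - 84) + (360v^2 + 2880v + 4320)
  v^3 + v^2 - 44v - 84 = ((1/360)v - 7/360)(360v^2 + 2880v + 4320) + (0)
Last nonzero remainder: 360v^2 + 2880v + 4320. Dividing through by 360 gives the monic gcd v^2 + 8v + 12.

v^2 + 8v + 12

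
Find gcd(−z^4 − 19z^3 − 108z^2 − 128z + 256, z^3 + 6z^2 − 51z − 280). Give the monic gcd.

By polynomial division,
  −z^4 − 19z^3 − 108z^2 − 128z + 256 = (−z − 13)(z^3 + 6z^2 − 51z − 280) + (−81z^2 − 1071z − 3384)
  z^3 + 6z^2 − 51z − 280 = (−(1/81)z + 65/729)(−81z^2 − 1071z − 3384) + ((220/81)z + 1760/81)
  −81z^2 − 1071z − 3384 = (−(6561/220)z − 34263/220)((220/81)z + 1760/81) + (0)
Last nonzero remainder: (220/81)z + 1760/81. Dividing through by 220/81 gives the monic gcd z + 8.

z + 8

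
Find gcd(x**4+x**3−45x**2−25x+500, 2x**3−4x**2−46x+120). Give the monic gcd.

x**2+x−20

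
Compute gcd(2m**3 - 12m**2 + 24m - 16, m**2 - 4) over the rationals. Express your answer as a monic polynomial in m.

By polynomial division,
  2m**3 - 12m**2 + 24m - 16 = (2m - 12)(m**2 - 4) + (32m - 64)
  m**2 - 4 = ((1/32)m + 1/16)(32m - 64) + (0)
Last nonzero remainder: 32m - 64. Dividing through by 32 gives the monic gcd m - 2.

m - 2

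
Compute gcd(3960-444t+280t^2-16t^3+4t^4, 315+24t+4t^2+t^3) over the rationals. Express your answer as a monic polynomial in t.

By polynomial division,
  4t^4-16t^3+280t^2-444t+3960 = (4t-32)(t^3+4t^2+24t+315) + (312t^2-936t+14040)
  t^3+4t^2+24t+315 = ((1/312)t+7/312)(312t^2-936t+14040) + (0)
Last nonzero remainder: 312t^2-936t+14040. Dividing through by 312 gives the monic gcd t^2-3t+45.

45-3t+t^2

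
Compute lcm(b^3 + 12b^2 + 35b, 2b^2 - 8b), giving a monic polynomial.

By polynomial division,
  b^3 + 12b^2 + 35b = ((1/2)b + 8)(2b^2 - 8b) + (99b)
  2b^2 - 8b = ((2/99)b - 8/99)(99b) + (0)
Last nonzero remainder: 99b. Dividing through by 99 gives the monic gcd b.
Then lcm(f, g) = f·g / gcd(f, g); expanding and making the result monic gives the answer.

b^4 + 8b^3 - 13b^2 - 140b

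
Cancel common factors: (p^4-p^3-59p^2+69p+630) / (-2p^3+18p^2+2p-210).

(-p^2-p+42)/(2p-14)

Euclidean algorithm in ℚ[p]:
  p^4-p^3-59p^2+69p+630 = (-(1/2)p-4)(-2p^3+18p^2+2p-210) + (14p^2-28p-210)
  -2p^3+18p^2+2p-210 = (-(1/7)p+1)(14p^2-28p-210) + (0)
Last nonzero remainder: 14p^2-28p-210. Dividing through by 14 gives the monic gcd p^2-2p-15.
Cancel p^2-2p-15 from numerator and denominator to get the reduced form.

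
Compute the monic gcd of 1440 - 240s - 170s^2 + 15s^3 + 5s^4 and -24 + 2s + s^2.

By polynomial division,
  5s^4 + 15s^3 - 170s^2 - 240s + 1440 = (5s^2 + 5s - 60)(s^2 + 2s - 24) + (0)
The last nonzero remainder s^2 + 2s - 24 is already monic.

-24 + 2s + s^2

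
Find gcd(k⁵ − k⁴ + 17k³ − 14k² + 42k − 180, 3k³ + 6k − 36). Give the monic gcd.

k³ + 2k − 12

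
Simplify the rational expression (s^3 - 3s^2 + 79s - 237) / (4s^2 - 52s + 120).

(s^2 + 79)/(4s - 40)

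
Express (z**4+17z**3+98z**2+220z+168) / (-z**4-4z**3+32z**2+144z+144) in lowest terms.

(-z-7)/(z-6)

Euclidean algorithm in ℚ[z]:
  z**4+17z**3+98z**2+220z+168 = (-1)(-z**4-4z**3+32z**2+144z+144) + (13z**3+130z**2+364z+312)
  -z**4-4z**3+32z**2+144z+144 = (-(1/13)z+6/13)(13z**3+130z**2+364z+312) + (0)
Last nonzero remainder: 13z**3+130z**2+364z+312. Dividing through by 13 gives the monic gcd z**3+10z**2+28z+24.
Cancel z**3+10z**2+28z+24 from numerator and denominator to get the reduced form.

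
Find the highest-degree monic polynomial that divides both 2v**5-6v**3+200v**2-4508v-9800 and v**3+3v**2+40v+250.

v**2-2v+50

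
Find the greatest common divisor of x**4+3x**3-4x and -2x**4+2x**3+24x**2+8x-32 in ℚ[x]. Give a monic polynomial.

Repeated division with remainder:
  x**4+3x**3-4x = (-1/2)(-2x**4+2x**3+24x**2+8x-32) + (4x**3+12x**2-16)
  -2x**4+2x**3+24x**2+8x-32 = (-(1/2)x+2)(4x**3+12x**2-16) + (0)
Last nonzero remainder: 4x**3+12x**2-16. Dividing through by 4 gives the monic gcd x**3+3x**2-4.

x**3+3x**2-4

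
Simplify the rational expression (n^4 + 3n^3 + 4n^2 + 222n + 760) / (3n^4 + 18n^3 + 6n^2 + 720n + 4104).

(n^2 + 9n + 20)/(3n^2 + 36n + 108)

Apply the Euclidean algorithm:
  n^4 + 3n^3 + 4n^2 + 222n + 760 = (1/3)(3n^4 + 18n^3 + 6n^2 + 720n + 4104) + (-3n^3 + 2n^2 - 18n - 608)
  3n^4 + 18n^3 + 6n^2 + 720n + 4104 = (-n - 20/3)(-3n^3 + 2n^2 - 18n - 608) + ((4/3)n^2 - 8n + 152/3)
  -3n^3 + 2n^2 - 18n - 608 = (-(9/4)n - 12)((4/3)n^2 - 8n + 152/3) + (0)
Last nonzero remainder: (4/3)n^2 - 8n + 152/3. Dividing through by 4/3 gives the monic gcd n^2 - 6n + 38.
Cancel n^2 - 6n + 38 from numerator and denominator to get the reduced form.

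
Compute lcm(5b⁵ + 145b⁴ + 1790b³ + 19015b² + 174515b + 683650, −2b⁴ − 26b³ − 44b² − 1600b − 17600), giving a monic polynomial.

b⁷ + 21b⁶ + 206b⁵ + 3259b⁴ + 33119b³ + 161746b² + 1698400b + 10938400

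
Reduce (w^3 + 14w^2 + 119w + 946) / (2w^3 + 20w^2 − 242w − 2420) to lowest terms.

(w^2 + 3w + 86)/(2w^2 − 2w − 220)

By polynomial division,
  w^3 + 14w^2 + 119w + 946 = (1/2)(2w^3 + 20w^2 − 242w − 2420) + (4w^2 + 240w + 2156)
  2w^3 + 20w^2 − 242w − 2420 = ((1/2)w − 25)(4w^2 + 240w + 2156) + (4680w + 51480)
  4w^2 + 240w + 2156 = ((1/1170)w + 49/1170)(4680w + 51480) + (0)
Last nonzero remainder: 4680w + 51480. Dividing through by 4680 gives the monic gcd w + 11.
Cancel w + 11 from numerator and denominator to get the reduced form.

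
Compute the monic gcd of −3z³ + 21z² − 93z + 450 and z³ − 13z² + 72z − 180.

z − 6

Apply the Euclidean algorithm:
  −3z³ + 21z² − 93z + 450 = (−3)(z³ − 13z² + 72z − 180) + (−18z² + 123z − 90)
  z³ − 13z² + 72z − 180 = (−(1/18)z + 37/108)(−18z² + 123z − 90) + ((895/36)z − 895/6)
  −18z² + 123z − 90 = (−(648/895)z + 108/179)((895/36)z − 895/6) + (0)
Last nonzero remainder: (895/36)z − 895/6. Dividing through by 895/36 gives the monic gcd z − 6.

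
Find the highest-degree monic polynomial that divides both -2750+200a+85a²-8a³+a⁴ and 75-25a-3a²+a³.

-25+a²

Euclidean algorithm in ℚ[a]:
  a⁴-8a³+85a²+200a-2750 = (a-5)(a³-3a²-25a+75) + (95a²-2375)
  a³-3a²-25a+75 = ((1/95)a-3/95)(95a²-2375) + (0)
Last nonzero remainder: 95a²-2375. Dividing through by 95 gives the monic gcd a²-25.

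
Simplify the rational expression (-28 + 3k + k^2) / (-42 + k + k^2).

(-4 + k)/(-6 + k)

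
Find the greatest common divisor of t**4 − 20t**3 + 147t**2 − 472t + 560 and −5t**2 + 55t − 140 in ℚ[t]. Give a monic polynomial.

Apply the Euclidean algorithm:
  t**4 − 20t**3 + 147t**2 − 472t + 560 = (−(1/5)t**2 + (9/5)t − 4)(−5t**2 + 55t − 140) + (0)
Last nonzero remainder: −5t**2 + 55t − 140. Dividing through by −5 gives the monic gcd t**2 − 11t + 28.

t**2 − 11t + 28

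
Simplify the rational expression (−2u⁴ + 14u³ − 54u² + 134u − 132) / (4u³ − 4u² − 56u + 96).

Apply the Euclidean algorithm:
  −2u⁴ + 14u³ − 54u² + 134u − 132 = (−(1/2)u + 3)(4u³ − 4u² − 56u + 96) + (−70u² + 350u − 420)
  4u³ − 4u² − 56u + 96 = (−(2/35)u − 8/35)(−70u² + 350u − 420) + (0)
Last nonzero remainder: −70u² + 350u − 420. Dividing through by −70 gives the monic gcd u² − 5u + 6.
Cancel u² − 5u + 6 from numerator and denominator to get the reduced form.

(−u² + 2u − 11)/(2u + 8)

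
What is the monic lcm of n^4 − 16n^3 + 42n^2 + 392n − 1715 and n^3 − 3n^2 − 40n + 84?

By polynomial division,
  n^4 − 16n^3 + 42n^2 + 392n − 1715 = (n − 13)(n^3 − 3n^2 − 40n + 84) + (43n^2 − 212n − 623)
  n^3 − 3n^2 − 40n + 84 = ((1/43)n + 83/1849)(43n^2 − 212n − 623) + (−(29575/1849)n + 207025/1849)
  43n^2 − 212n − 623 = (−(79507/29575)n − 164561/29575)(−(29575/1849)n + 207025/1849) + (0)
Last nonzero remainder: −(29575/1849)n + 207025/1849. Dividing through by −29575/1849 gives the monic gcd n − 7.
Then lcm(f, g) = f·g / gcd(f, g); expanding and making the result monic gives the answer.

n^6 − 12n^5 − 34n^4 + 752n^3 − 651n^2 − 11564n + 20580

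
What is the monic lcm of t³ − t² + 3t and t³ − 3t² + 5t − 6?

Apply the Euclidean algorithm:
  t³ − t² + 3t = (t³ − 3t² + 5t − 6) + (2t² − 2t + 6)
  t³ − 3t² + 5t − 6 = ((1/2)t − 1)(2t² − 2t + 6) + (0)
Last nonzero remainder: 2t² − 2t + 6. Dividing through by 2 gives the monic gcd t² − t + 3.
Then lcm(f, g) = f·g / gcd(f, g); expanding and making the result monic gives the answer.

t⁴ − 3t³ + 5t² − 6t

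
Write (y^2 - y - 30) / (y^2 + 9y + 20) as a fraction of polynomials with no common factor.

(y - 6)/(y + 4)

By polynomial division,
  y^2 - y - 30 = (y^2 + 9y + 20) + (-10y - 50)
  y^2 + 9y + 20 = (-(1/10)y - 2/5)(-10y - 50) + (0)
Last nonzero remainder: -10y - 50. Dividing through by -10 gives the monic gcd y + 5.
Cancel y + 5 from numerator and denominator to get the reduced form.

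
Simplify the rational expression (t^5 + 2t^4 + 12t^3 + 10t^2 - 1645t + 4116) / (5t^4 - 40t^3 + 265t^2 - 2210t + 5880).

(t^2 + 4t - 21)/(5t - 30)

Euclidean algorithm in ℚ[t]:
  t^5 + 2t^4 + 12t^3 + 10t^2 - 1645t + 4116 = ((1/5)t + 2)(5t^4 - 40t^3 + 265t^2 - 2210t + 5880) + (39t^3 - 78t^2 + 1599t - 7644)
  5t^4 - 40t^3 + 265t^2 - 2210t + 5880 = ((5/39)t - 10/13)(39t^3 - 78t^2 + 1599t - 7644) + (0)
Last nonzero remainder: 39t^3 - 78t^2 + 1599t - 7644. Dividing through by 39 gives the monic gcd t^3 - 2t^2 + 41t - 196.
Cancel t^3 - 2t^2 + 41t - 196 from numerator and denominator to get the reduced form.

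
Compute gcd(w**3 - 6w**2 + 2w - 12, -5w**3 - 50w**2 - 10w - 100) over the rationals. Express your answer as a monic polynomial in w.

Euclidean algorithm in ℚ[w]:
  w**3 - 6w**2 + 2w - 12 = (-1/5)(-5w**3 - 50w**2 - 10w - 100) + (-16w**2 - 32)
  -5w**3 - 50w**2 - 10w - 100 = ((5/16)w + 25/8)(-16w**2 - 32) + (0)
Last nonzero remainder: -16w**2 - 32. Dividing through by -16 gives the monic gcd w**2 + 2.

w**2 + 2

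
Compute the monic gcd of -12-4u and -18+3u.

1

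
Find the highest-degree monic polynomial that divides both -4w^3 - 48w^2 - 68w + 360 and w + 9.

w + 9

Apply the Euclidean algorithm:
  -4w^3 - 48w^2 - 68w + 360 = (-4w^2 - 12w + 40)(w + 9) + (0)
The last nonzero remainder w + 9 is already monic.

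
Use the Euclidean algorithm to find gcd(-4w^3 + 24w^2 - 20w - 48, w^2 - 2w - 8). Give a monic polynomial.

w - 4

Repeated division with remainder:
  -4w^3 + 24w^2 - 20w - 48 = (-4w + 16)(w^2 - 2w - 8) + (-20w + 80)
  w^2 - 2w - 8 = (-(1/20)w - 1/10)(-20w + 80) + (0)
Last nonzero remainder: -20w + 80. Dividing through by -20 gives the monic gcd w - 4.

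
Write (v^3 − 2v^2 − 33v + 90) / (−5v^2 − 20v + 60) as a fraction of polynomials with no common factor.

Repeated division with remainder:
  v^3 − 2v^2 − 33v + 90 = (−(1/5)v + 6/5)(−5v^2 − 20v + 60) + (3v + 18)
  −5v^2 − 20v + 60 = (−(5/3)v + 10/3)(3v + 18) + (0)
Last nonzero remainder: 3v + 18. Dividing through by 3 gives the monic gcd v + 6.
Cancel v + 6 from numerator and denominator to get the reduced form.

(−v^2 + 8v − 15)/(5v − 10)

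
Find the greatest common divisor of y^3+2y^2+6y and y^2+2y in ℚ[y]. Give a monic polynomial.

Repeated division with remainder:
  y^3+2y^2+6y = (y)(y^2+2y) + (6y)
  y^2+2y = ((1/6)y+1/3)(6y) + (0)
Last nonzero remainder: 6y. Dividing through by 6 gives the monic gcd y.

y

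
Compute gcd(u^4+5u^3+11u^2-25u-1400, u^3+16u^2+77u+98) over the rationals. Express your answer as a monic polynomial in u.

Repeated division with remainder:
  u^4+5u^3+11u^2-25u-1400 = (u-11)(u^3+16u^2+77u+98) + (110u^2+724u-322)
  u^3+16u^2+77u+98 = ((1/110)u+259/3025)(110u^2+724u-322) + ((54264/3025)u+379848/3025)
  110u^2+724u-322 = ((166375/27132)u-69575/27132)((54264/3025)u+379848/3025) + (0)
Last nonzero remainder: (54264/3025)u+379848/3025. Dividing through by 54264/3025 gives the monic gcd u+7.

u+7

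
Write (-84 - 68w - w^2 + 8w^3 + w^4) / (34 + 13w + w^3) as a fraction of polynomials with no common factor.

(-42 - 13w + 6w^2 + w^3)/(17 - 2w + w^2)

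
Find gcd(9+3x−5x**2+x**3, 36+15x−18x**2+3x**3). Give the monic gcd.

−3−2x+x**2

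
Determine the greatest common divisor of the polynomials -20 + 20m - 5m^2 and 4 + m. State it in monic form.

1

Apply the Euclidean algorithm:
  -5m^2 + 20m - 20 = (-5m + 40)(m + 4) + (-180)
  m + 4 = (-(1/180)m - 1/45)(-180) + (0)
The last nonzero remainder is the constant -180, so the polynomials are coprime and gcd = 1.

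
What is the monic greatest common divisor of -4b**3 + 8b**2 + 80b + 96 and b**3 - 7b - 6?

By polynomial division,
  -4b**3 + 8b**2 + 80b + 96 = (-4)(b**3 - 7b - 6) + (8b**2 + 52b + 72)
  b**3 - 7b - 6 = ((1/8)b - 13/16)(8b**2 + 52b + 72) + ((105/4)b + 105/2)
  8b**2 + 52b + 72 = ((32/105)b + 48/35)((105/4)b + 105/2) + (0)
Last nonzero remainder: (105/4)b + 105/2. Dividing through by 105/4 gives the monic gcd b + 2.

b + 2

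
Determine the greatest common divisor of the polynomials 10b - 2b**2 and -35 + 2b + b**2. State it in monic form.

Repeated division with remainder:
  -2b**2 + 10b = (-2)(b**2 + 2b - 35) + (14b - 70)
  b**2 + 2b - 35 = ((1/14)b + 1/2)(14b - 70) + (0)
Last nonzero remainder: 14b - 70. Dividing through by 14 gives the monic gcd b - 5.

-5 + b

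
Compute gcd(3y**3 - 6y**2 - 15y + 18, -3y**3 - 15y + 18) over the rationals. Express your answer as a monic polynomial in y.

Repeated division with remainder:
  3y**3 - 6y**2 - 15y + 18 = (-1)(-3y**3 - 15y + 18) + (-6y**2 - 30y + 36)
  -3y**3 - 15y + 18 = ((1/2)y - 5/2)(-6y**2 - 30y + 36) + (-108y + 108)
  -6y**2 - 30y + 36 = ((1/18)y + 1/3)(-108y + 108) + (0)
Last nonzero remainder: -108y + 108. Dividing through by -108 gives the monic gcd y - 1.

y - 1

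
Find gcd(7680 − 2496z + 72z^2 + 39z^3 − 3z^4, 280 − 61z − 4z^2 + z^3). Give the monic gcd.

−40 + 3z + z^2

Repeated division with remainder:
  −3z^4 + 39z^3 + 72z^2 − 2496z + 7680 = (−3z + 27)(z^3 − 4z^2 − 61z + 280) + (−3z^2 − 9z + 120)
  z^3 − 4z^2 − 61z + 280 = (−(1/3)z + 7/3)(−3z^2 − 9z + 120) + (0)
Last nonzero remainder: −3z^2 − 9z + 120. Dividing through by −3 gives the monic gcd z^2 + 3z − 40.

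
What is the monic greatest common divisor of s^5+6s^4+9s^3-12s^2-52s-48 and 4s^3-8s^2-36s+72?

Euclidean algorithm in ℚ[s]:
  s^5+6s^4+9s^3-12s^2-52s-48 = ((1/4)s^2+2s+17/2)(4s^3-8s^2-36s+72) + (110s^2+110s-660)
  4s^3-8s^2-36s+72 = ((2/55)s-6/55)(110s^2+110s-660) + (0)
Last nonzero remainder: 110s^2+110s-660. Dividing through by 110 gives the monic gcd s^2+s-6.

s^2+s-6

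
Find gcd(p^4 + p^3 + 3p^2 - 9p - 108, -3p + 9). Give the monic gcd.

Apply the Euclidean algorithm:
  p^4 + p^3 + 3p^2 - 9p - 108 = (-(1/3)p^3 - (4/3)p^2 - 5p - 12)(-3p + 9) + (0)
Last nonzero remainder: -3p + 9. Dividing through by -3 gives the monic gcd p - 3.

p - 3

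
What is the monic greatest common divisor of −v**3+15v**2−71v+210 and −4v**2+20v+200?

v−10

By polynomial division,
  −v**3+15v**2−71v+210 = ((1/4)v−5/2)(−4v**2+20v+200) + (−71v+710)
  −4v**2+20v+200 = ((4/71)v+20/71)(−71v+710) + (0)
Last nonzero remainder: −71v+710. Dividing through by −71 gives the monic gcd v−10.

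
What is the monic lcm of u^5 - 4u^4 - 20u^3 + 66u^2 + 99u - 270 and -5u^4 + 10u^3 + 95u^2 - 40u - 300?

u^6 - 2u^5 - 28u^4 + 26u^3 + 231u^2 - 72u - 540

Euclidean algorithm in ℚ[u]:
  u^5 - 4u^4 - 20u^3 + 66u^2 + 99u - 270 = (-(1/5)u + 2/5)(-5u^4 + 10u^3 + 95u^2 - 40u - 300) + (-5u^3 + 20u^2 + 55u - 150)
  -5u^4 + 10u^3 + 95u^2 - 40u - 300 = (u + 2)(-5u^3 + 20u^2 + 55u - 150) + (0)
Last nonzero remainder: -5u^3 + 20u^2 + 55u - 150. Dividing through by -5 gives the monic gcd u^3 - 4u^2 - 11u + 30.
Then lcm(f, g) = f·g / gcd(f, g); expanding and making the result monic gives the answer.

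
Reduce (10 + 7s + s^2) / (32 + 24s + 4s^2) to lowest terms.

Apply the Euclidean algorithm:
  s^2 + 7s + 10 = (1/4)(4s^2 + 24s + 32) + (s + 2)
  4s^2 + 24s + 32 = (4s + 16)(s + 2) + (0)
The last nonzero remainder s + 2 is already monic.
Cancel s + 2 from numerator and denominator to get the reduced form.

(5 + s)/(16 + 4s)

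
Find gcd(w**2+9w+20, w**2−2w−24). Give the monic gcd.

Apply the Euclidean algorithm:
  w**2+9w+20 = (w**2−2w−24) + (11w+44)
  w**2−2w−24 = ((1/11)w−6/11)(11w+44) + (0)
Last nonzero remainder: 11w+44. Dividing through by 11 gives the monic gcd w+4.

w+4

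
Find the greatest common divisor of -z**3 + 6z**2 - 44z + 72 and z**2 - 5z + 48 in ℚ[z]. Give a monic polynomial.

1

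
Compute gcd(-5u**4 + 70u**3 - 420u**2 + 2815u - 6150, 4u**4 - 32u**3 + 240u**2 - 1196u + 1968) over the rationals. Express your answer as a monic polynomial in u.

u**3 - 4u**2 + 44u - 123

By polynomial division,
  -5u**4 + 70u**3 - 420u**2 + 2815u - 6150 = (-5/4)(4u**4 - 32u**3 + 240u**2 - 1196u + 1968) + (30u**3 - 120u**2 + 1320u - 3690)
  4u**4 - 32u**3 + 240u**2 - 1196u + 1968 = ((2/15)u - 8/15)(30u**3 - 120u**2 + 1320u - 3690) + (0)
Last nonzero remainder: 30u**3 - 120u**2 + 1320u - 3690. Dividing through by 30 gives the monic gcd u**3 - 4u**2 + 44u - 123.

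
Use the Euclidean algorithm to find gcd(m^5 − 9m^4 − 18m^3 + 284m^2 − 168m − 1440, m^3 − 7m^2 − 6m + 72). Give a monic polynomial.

Apply the Euclidean algorithm:
  m^5 − 9m^4 − 18m^3 + 284m^2 − 168m − 1440 = (m^2 − 2m − 26)(m^3 − 7m^2 − 6m + 72) + (18m^2 − 180m + 432)
  m^3 − 7m^2 − 6m + 72 = ((1/18)m + 1/6)(18m^2 − 180m + 432) + (0)
Last nonzero remainder: 18m^2 − 180m + 432. Dividing through by 18 gives the monic gcd m^2 − 10m + 24.

m^2 − 10m + 24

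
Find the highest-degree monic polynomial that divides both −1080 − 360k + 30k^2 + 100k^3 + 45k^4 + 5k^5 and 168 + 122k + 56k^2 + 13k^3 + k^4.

6 + 2k + k^2

Euclidean algorithm in ℚ[k]:
  5k^5 + 45k^4 + 100k^3 + 30k^2 − 360k − 1080 = (5k − 20)(k^4 + 13k^3 + 56k^2 + 122k + 168) + (80k^3 + 540k^2 + 1240k + 2280)
  k^4 + 13k^3 + 56k^2 + 122k + 168 = ((1/80)k + 5/64)(80k^3 + 540k^2 + 1240k + 2280) + (−(27/16)k^2 − (27/8)k − 81/8)
  80k^3 + 540k^2 + 1240k + 2280 = (−(1280/27)k − 6080/27)(−(27/16)k^2 − (27/8)k − 81/8) + (0)
Last nonzero remainder: −(27/16)k^2 − (27/8)k − 81/8. Dividing through by −27/16 gives the monic gcd k^2 + 2k + 6.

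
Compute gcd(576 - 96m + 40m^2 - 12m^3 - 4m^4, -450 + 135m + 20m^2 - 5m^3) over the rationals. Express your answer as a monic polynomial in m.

-3 + m

Euclidean algorithm in ℚ[m]:
  -4m^4 - 12m^3 + 40m^2 - 96m + 576 = ((4/5)m + 28/5)(-5m^3 + 20m^2 + 135m - 450) + (-180m^2 - 492m + 3096)
  -5m^3 + 20m^2 + 135m - 450 = ((1/36)m - 101/540)(-180m^2 - 492m + 3096) + (-(1936/45)m + 1936/15)
  -180m^2 - 492m + 3096 = ((2025/484)m + 5805/242)(-(1936/45)m + 1936/15) + (0)
Last nonzero remainder: -(1936/45)m + 1936/15. Dividing through by -1936/45 gives the monic gcd m - 3.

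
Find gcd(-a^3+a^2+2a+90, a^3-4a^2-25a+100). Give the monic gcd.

a-5

Apply the Euclidean algorithm:
  -a^3+a^2+2a+90 = (-1)(a^3-4a^2-25a+100) + (-3a^2-23a+190)
  a^3-4a^2-25a+100 = (-(1/3)a+35/9)(-3a^2-23a+190) + ((1150/9)a-5750/9)
  -3a^2-23a+190 = (-(27/1150)a-171/575)((1150/9)a-5750/9) + (0)
Last nonzero remainder: (1150/9)a-5750/9. Dividing through by 1150/9 gives the monic gcd a-5.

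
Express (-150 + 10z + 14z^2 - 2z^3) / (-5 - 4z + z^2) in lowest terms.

Repeated division with remainder:
  -2z^3 + 14z^2 + 10z - 150 = (-2z + 6)(z^2 - 4z - 5) + (24z - 120)
  z^2 - 4z - 5 = ((1/24)z + 1/24)(24z - 120) + (0)
Last nonzero remainder: 24z - 120. Dividing through by 24 gives the monic gcd z - 5.
Cancel z - 5 from numerator and denominator to get the reduced form.

(30 + 4z - 2z^2)/(1 + z)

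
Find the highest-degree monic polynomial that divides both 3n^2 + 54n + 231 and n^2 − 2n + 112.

1

Repeated division with remainder:
  3n^2 + 54n + 231 = (3)(n^2 − 2n + 112) + (60n − 105)
  n^2 − 2n + 112 = ((1/60)n − 1/240)(60n − 105) + (1785/16)
  60n − 105 = ((64/119)n − 16/17)(1785/16) + (0)
The last nonzero remainder is the constant 1785/16, so the polynomials are coprime and gcd = 1.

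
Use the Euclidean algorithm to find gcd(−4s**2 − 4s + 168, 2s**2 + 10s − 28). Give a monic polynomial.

Apply the Euclidean algorithm:
  −4s**2 − 4s + 168 = (−2)(2s**2 + 10s − 28) + (16s + 112)
  2s**2 + 10s − 28 = ((1/8)s − 1/4)(16s + 112) + (0)
Last nonzero remainder: 16s + 112. Dividing through by 16 gives the monic gcd s + 7.

s + 7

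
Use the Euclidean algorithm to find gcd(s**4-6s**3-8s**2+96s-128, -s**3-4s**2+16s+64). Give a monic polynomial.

s**2-16

By polynomial division,
  s**4-6s**3-8s**2+96s-128 = (-s+10)(-s**3-4s**2+16s+64) + (48s**2-768)
  -s**3-4s**2+16s+64 = (-(1/48)s-1/12)(48s**2-768) + (0)
Last nonzero remainder: 48s**2-768. Dividing through by 48 gives the monic gcd s**2-16.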